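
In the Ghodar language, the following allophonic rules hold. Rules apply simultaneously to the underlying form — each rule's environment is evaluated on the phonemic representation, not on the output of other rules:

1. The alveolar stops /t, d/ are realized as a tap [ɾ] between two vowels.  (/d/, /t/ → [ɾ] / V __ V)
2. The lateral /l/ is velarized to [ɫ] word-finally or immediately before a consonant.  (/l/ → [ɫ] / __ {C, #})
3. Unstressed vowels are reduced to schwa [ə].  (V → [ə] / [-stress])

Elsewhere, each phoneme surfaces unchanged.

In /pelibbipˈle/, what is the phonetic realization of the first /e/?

[ə]

/e/ — between /p/ and /l/, in an unstressed syllable — surfaces as [ə] (rule 3).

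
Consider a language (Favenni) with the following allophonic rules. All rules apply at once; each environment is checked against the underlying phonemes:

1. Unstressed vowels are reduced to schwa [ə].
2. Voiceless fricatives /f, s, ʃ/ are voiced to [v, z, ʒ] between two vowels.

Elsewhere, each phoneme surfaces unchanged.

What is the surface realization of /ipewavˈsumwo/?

/i/ meets the environment for rule 1 (in an unstressed syllable) → [ə].
/p/ (between /i/ and /e/): no rule targets it → [p].
Rule 1 applies to /e/ (between /p/ and /w/: in an unstressed syllable) → [ə].
/w/ (between /e/ and /a/): no rule targets it → [w].
Rule 1 applies to /a/ (between /w/ and /v/: in an unstressed syllable) → [ə].
/v/ stays [v].
/s/ (between /v/ and /u/) fails the environment for rule 2, so it stays [s].
/u/ (between /s/ and /m/) is in the target of rule 1 but the environment (in an unstressed syllable) is not met → [u].
/m/ stays [m].
/w/ (between /m/ and /o/): no rule targets it → [w].
/o/ — word-final, in an unstressed syllable — surfaces as [ə] (rule 1).

[əpəwəvˈsumwə]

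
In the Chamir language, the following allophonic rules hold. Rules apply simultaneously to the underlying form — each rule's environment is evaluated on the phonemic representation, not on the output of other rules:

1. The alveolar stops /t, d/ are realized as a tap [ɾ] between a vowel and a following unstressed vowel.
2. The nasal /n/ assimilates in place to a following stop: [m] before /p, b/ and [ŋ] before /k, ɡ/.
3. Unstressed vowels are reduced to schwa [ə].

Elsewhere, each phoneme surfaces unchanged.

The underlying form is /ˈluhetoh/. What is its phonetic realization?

[ˈluhəɾəh]

/l/ stays [l].
/u/ — between /l/ and /h/; rule 3 does not apply here → [u].
/h/ — not in any rule's target class → [h].
/e/ (between /h/ and /t/): in an unstressed syllable, so rule 3 applies → [ə].
Rule 1 applies to /t/ (between /e/ and /o/: between a vowel and a following unstressed vowel) → [ɾ].
Rule 3 applies to /o/ (between /t/ and /h/: in an unstressed syllable) → [ə].
/h/ stays [h].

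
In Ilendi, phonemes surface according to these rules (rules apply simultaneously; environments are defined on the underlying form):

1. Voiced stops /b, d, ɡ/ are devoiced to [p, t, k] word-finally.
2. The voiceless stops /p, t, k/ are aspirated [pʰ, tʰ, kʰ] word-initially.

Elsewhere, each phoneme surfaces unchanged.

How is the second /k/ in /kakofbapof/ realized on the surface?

/k/ (between /a/ and /o/) fails the environment for rule 2, so it stays [k].

[k]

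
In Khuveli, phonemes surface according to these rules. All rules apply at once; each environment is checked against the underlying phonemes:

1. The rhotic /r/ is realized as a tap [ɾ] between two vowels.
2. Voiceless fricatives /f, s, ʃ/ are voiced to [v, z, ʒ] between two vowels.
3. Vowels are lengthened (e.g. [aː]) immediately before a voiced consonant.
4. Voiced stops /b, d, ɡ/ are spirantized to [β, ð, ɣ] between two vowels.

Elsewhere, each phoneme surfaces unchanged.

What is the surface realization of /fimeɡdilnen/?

/f/ (word-initial) fails the environment for rule 2, so it stays [f].
/i/ (between /f/ and /m/): before a voiced consonant, so rule 3 applies → [iː].
/m/ (between /i/ and /e/): no rule targets it → [m].
/e/ meets the environment for rule 3 (before a voiced consonant) → [eː].
/ɡ/ — between /e/ and /d/; rule 4 does not apply here → [ɡ].
/d/ (between /ɡ/ and /i/) fails the environment for rule 4, so it stays [d].
Rule 3 applies to /i/ (between /d/ and /l/: before a voiced consonant) → [iː].
/l/ — not in any rule's target class → [l].
/n/ (between /l/ and /e/) is unaffected → [n].
/e/ (between /n/ and /n/): before a voiced consonant, so rule 3 applies → [eː].
/n/ (word-final): no rule targets it → [n].

[fiːmeːɡdiːlneːn]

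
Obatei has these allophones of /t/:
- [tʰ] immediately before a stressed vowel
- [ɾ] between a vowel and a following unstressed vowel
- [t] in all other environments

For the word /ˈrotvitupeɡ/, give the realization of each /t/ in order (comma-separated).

Occurrence 1 (position 3): no conditioning environment matches → elsewhere allophone [t].
Occurrence 2 (position 6): between a vowel and an unstressed vowel → [ɾ].

[t], [ɾ]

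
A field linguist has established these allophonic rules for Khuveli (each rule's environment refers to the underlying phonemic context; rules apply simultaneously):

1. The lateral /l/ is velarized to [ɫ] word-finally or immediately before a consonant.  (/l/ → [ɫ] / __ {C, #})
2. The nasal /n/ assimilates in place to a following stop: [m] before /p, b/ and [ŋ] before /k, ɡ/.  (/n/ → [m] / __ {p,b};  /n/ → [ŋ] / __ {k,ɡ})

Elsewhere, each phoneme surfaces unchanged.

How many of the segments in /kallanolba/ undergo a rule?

Segments that undergo a rule: /l/ → [ɫ] (rule 1); /l/ → [ɫ] (rule 1).
All other segments surface unchanged.

2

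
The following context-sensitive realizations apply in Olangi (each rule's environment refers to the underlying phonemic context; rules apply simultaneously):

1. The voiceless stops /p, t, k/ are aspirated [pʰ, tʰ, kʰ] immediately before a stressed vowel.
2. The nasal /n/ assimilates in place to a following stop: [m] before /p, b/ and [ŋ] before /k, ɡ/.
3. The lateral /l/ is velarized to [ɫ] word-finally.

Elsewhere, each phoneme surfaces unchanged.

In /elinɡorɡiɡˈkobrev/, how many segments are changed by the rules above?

Segments that undergo a rule: /n/ → [ŋ] (rule 2); /k/ → [kʰ] (rule 1).
All other segments surface unchanged.

2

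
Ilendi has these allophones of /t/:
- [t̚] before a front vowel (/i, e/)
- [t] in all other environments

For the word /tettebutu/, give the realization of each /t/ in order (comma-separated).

Occurrence 1 (position 1): before a front vowel (/i, e/) → [t̚].
Occurrence 2 (position 3): no conditioning environment matches → elsewhere allophone [t].
Occurrence 3 (position 4): before a front vowel (/i, e/) → [t̚].
Occurrence 4 (position 8): no conditioning environment matches → elsewhere allophone [t].

[t̚], [t], [t̚], [t]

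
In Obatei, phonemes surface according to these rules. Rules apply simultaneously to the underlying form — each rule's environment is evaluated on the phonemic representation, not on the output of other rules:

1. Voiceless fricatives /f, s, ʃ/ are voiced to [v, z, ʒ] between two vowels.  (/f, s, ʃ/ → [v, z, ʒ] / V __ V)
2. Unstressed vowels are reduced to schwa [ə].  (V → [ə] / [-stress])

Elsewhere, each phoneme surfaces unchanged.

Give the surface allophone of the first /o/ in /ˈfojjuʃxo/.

[o]

/o/ (between /f/ and /j/): rule 2 targets it, but not in an unstressed syllable → unchanged [o].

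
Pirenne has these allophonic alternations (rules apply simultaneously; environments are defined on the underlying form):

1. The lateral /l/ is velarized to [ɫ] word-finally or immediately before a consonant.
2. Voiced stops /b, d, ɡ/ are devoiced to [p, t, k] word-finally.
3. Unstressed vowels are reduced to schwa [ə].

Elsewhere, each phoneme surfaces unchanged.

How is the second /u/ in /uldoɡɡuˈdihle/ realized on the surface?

/u/ meets the environment for rule 3 (in an unstressed syllable) → [ə].

[ə]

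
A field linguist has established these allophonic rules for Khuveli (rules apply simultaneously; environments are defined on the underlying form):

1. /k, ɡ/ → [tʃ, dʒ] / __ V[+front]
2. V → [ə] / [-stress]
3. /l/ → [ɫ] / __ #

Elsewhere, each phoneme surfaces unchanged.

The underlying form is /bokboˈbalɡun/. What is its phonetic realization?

/b/ — not in any rule's target class → [b].
/o/ — between /b/ and /k/, in an unstressed syllable — surfaces as [ə] (rule 2).
/k/ (between /o/ and /b/) is in the target of rule 1 but the environment (before a front vowel) is not met → [k].
/b/ (between /k/ and /o/) is unaffected → [b].
/o/ (between /b/ and /b/): in an unstressed syllable, so rule 2 applies → [ə].
/b/ (between /o/ and /a/) is unaffected → [b].
/a/ — between /b/ and /l/; rule 2 does not apply here → [a].
/l/ (between /a/ and /ɡ/): rule 3 targets it, but not word-finally → unchanged [l].
/ɡ/ — between /l/ and /u/; rule 1 does not apply here → [ɡ].
/u/ (between /ɡ/ and /n/): in an unstressed syllable, so rule 2 applies → [ə].
/n/ (word-final) is unaffected → [n].

[bəkbəˈbalɡən]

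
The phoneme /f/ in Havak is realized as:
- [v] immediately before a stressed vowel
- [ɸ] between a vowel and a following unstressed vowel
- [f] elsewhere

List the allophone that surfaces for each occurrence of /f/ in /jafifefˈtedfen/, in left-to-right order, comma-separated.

Occurrence 1 (position 3): between a vowel and a following unstressed vowel → [ɸ].
Occurrence 2 (position 5): between a vowel and a following unstressed vowel → [ɸ].
Occurrence 3 (position 7): no conditioning environment matches → elsewhere allophone [f].
Occurrence 4 (position 11): no conditioning environment matches → elsewhere allophone [f].

[ɸ], [ɸ], [f], [f]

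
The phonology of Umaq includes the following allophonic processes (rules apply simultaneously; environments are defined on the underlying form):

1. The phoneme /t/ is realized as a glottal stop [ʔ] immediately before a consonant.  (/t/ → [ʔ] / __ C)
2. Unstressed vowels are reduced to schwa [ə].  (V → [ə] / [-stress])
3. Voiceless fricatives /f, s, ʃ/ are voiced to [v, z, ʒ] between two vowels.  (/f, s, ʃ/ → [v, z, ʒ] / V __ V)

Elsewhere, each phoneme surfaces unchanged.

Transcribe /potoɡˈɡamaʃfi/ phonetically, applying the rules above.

[pətəɡˈɡaməʃfə]

/o/ meets the environment for rule 2 (in an unstressed syllable) → [ə].
/t/ (between /o/ and /o/): rule 1 targets it, but not immediately before a consonant → unchanged [t].
/o/ (between /t/ and /ɡ/) occurs in an unstressed syllable → [ə] by rule 2.
/a/ (between /ɡ/ and /m/) fails the environment for rule 2, so it stays [a].
/a/ meets the environment for rule 2 (in an unstressed syllable) → [ə].
/ʃ/ (between /a/ and /f/): rule 3 targets it, but not between two vowels → unchanged [ʃ].
/f/ (between /ʃ/ and /i/) fails the environment for rule 3, so it stays [f].
/i/ (word-final) occurs in an unstressed syllable → [ə] by rule 2.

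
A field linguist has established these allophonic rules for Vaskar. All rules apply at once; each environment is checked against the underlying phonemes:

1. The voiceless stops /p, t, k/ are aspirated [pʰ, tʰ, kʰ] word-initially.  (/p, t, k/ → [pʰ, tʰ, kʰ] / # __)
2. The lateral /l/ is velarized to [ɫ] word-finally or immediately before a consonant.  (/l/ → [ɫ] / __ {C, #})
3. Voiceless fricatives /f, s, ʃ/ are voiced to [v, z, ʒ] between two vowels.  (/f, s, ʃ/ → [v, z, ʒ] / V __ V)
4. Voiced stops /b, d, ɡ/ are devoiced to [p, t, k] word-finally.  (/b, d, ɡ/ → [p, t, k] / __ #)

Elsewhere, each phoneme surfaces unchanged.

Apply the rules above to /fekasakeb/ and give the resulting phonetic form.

[fekazakep]

/f/ (word-initial) is in the target of rule 3 but the environment (between two vowels) is not met → [f].
/e/ stays [e].
/k/ (between /e/ and /a/): rule 1 targets it, but not word-initially → unchanged [k].
/a/ stays [a].
/s/ (between /a/ and /a/): between two vowels, so rule 3 applies → [z].
/a/ stays [a].
/k/ — between /a/ and /e/; rule 1 does not apply here → [k].
/e/ (between /k/ and /b/) is unaffected → [e].
Rule 4 applies to /b/ (word-final: word-finally) → [p].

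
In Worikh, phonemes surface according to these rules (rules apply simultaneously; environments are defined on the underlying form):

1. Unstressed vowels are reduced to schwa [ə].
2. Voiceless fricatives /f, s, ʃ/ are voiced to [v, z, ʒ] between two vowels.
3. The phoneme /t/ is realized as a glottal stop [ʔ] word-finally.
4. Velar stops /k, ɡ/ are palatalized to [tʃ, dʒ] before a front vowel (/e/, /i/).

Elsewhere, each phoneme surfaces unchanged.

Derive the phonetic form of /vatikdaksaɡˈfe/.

[vətəkdəksəɡˈfe]

/v/ (word-initial): no rule targets it → [v].
/a/ — between /v/ and /t/, in an unstressed syllable — surfaces as [ə] (rule 1).
/t/ (between /a/ and /i/) is in the target of rule 3 but the environment (word-finally) is not met → [t].
/i/ (between /t/ and /k/): in an unstressed syllable, so rule 1 applies → [ə].
/k/ — between /i/ and /d/; rule 4 does not apply here → [k].
/d/ — not in any rule's target class → [d].
/a/ (between /d/ and /k/) occurs in an unstressed syllable → [ə] by rule 1.
/k/ — between /a/ and /s/; rule 4 does not apply here → [k].
/s/ (between /k/ and /a/) is in the target of rule 2 but the environment (between two vowels) is not met → [s].
Rule 1 applies to /a/ (between /s/ and /ɡ/: in an unstressed syllable) → [ə].
/ɡ/ (between /a/ and /f/) fails the environment for rule 4, so it stays [ɡ].
/f/ (between /ɡ/ and /e/) fails the environment for rule 2, so it stays [f].
/e/ (word-final): rule 1 targets it, but not in an unstressed syllable → unchanged [e].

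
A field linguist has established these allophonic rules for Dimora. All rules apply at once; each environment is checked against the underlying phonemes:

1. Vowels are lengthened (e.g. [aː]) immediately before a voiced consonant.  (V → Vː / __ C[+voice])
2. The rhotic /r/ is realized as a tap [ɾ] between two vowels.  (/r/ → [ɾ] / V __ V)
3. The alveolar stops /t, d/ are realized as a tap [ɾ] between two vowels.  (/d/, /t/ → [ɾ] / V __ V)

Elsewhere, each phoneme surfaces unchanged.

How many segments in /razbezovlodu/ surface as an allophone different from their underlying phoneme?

Segments that undergo a rule: /a/ → [aː] (rule 1); /e/ → [eː] (rule 1); /o/ → [oː] (rule 1); /o/ → [oː] (rule 1); /d/ → [ɾ] (rule 3).
All other segments surface unchanged.

5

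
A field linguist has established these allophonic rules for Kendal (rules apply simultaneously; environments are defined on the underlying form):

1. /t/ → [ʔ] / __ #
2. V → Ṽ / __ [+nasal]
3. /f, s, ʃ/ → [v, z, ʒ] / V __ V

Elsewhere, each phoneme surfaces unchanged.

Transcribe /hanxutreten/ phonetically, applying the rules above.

/h/ stays [h].
/a/ meets the environment for rule 2 (before a nasal consonant) → [ã].
/n/ (between /a/ and /x/): no rule targets it → [n].
/x/ (between /n/ and /u/): no rule targets it → [x].
/u/ (between /x/ and /t/): rule 2 targets it, but not before a nasal consonant → unchanged [u].
/t/ (between /u/ and /r/): rule 1 targets it, but not word-finally → unchanged [t].
/r/ (between /t/ and /e/) is unaffected → [r].
/e/ (between /r/ and /t/) is in the target of rule 2 but the environment (before a nasal consonant) is not met → [e].
/t/ (between /e/ and /e/) is in the target of rule 1 but the environment (word-finally) is not met → [t].
/e/ — between /t/ and /n/, before a nasal consonant — surfaces as [ẽ] (rule 2).
/n/ (word-final) is unaffected → [n].

[hãnxutretẽn]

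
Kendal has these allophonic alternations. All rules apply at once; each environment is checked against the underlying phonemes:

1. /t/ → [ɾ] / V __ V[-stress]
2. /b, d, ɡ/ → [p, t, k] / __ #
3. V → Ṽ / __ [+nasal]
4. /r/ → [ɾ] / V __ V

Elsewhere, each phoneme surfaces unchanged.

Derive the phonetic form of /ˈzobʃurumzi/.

[ˈzobʃuɾũmzi]

/o/ (between /z/ and /b/): rule 3 targets it, but not before a nasal consonant → unchanged [o].
/b/ (between /o/ and /ʃ/) fails the environment for rule 2, so it stays [b].
/u/ (between /ʃ/ and /r/) fails the environment for rule 3, so it stays [u].
/r/ meets the environment for rule 4 (between two vowels) → [ɾ].
Rule 3 applies to /u/ (between /r/ and /m/: before a nasal consonant) → [ũ].
/i/ (word-final) fails the environment for rule 3, so it stays [i].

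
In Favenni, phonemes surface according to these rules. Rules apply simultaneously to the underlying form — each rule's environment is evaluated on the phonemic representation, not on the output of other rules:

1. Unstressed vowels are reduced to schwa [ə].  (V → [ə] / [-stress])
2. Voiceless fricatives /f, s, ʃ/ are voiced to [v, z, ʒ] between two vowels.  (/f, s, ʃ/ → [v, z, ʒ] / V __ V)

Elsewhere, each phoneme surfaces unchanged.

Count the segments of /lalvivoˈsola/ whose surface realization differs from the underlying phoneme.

Segments that undergo a rule: /a/ → [ə] (rule 1); /i/ → [ə] (rule 1); /o/ → [ə] (rule 1); /s/ → [z] (rule 2); /a/ → [ə] (rule 1).
All other segments surface unchanged.

5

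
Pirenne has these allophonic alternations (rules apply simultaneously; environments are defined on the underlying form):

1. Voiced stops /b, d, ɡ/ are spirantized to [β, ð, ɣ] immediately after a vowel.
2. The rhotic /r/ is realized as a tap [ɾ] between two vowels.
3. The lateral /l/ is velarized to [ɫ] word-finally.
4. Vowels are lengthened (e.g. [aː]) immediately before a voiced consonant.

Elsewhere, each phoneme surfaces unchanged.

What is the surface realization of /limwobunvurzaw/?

/l/ (word-initial): rule 3 targets it, but not word-finally → unchanged [l].
/i/ meets the environment for rule 4 (before a voiced consonant) → [iː].
/m/ (between /i/ and /w/) is unaffected → [m].
/w/ (between /m/ and /o/) is unaffected → [w].
/o/ (between /w/ and /b/): before a voiced consonant, so rule 4 applies → [oː].
/b/ meets the environment for rule 1 (immediately after a vowel) → [β].
Rule 4 applies to /u/ (between /b/ and /n/: before a voiced consonant) → [uː].
/n/ (between /u/ and /v/): no rule targets it → [n].
/v/ (between /n/ and /u/): no rule targets it → [v].
/u/ meets the environment for rule 4 (before a voiced consonant) → [uː].
/r/ (between /u/ and /z/) fails the environment for rule 2, so it stays [r].
/z/ (between /r/ and /a/): no rule targets it → [z].
/a/ (between /z/ and /w/) occurs before a voiced consonant → [aː] by rule 4.
/w/ (word-final): no rule targets it → [w].

[liːmwoːβuːnvuːrzaːw]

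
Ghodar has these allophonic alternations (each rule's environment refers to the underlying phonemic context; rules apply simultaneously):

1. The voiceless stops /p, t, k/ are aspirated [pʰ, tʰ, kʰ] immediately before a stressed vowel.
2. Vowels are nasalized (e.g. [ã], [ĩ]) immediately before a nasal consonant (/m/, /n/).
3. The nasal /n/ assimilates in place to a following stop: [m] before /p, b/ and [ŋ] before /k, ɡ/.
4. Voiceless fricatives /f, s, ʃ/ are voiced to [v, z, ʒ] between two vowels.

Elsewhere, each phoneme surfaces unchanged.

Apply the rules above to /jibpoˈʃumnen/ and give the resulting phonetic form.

/j/ (word-initial) is unaffected → [j].
/i/ — between /j/ and /b/; rule 2 does not apply here → [i].
/b/ (between /i/ and /p/): no rule targets it → [b].
/p/ — between /b/ and /o/; rule 1 does not apply here → [p].
/o/ (between /p/ and /ʃ/) is in the target of rule 2 but the environment (before a nasal consonant) is not met → [o].
/ʃ/ — between /o/ and /u/, between two vowels — surfaces as [ʒ] (rule 4).
/u/ (between /ʃ/ and /m/) occurs before a nasal consonant → [ũ] by rule 2.
/m/ stays [m].
/n/ — between /m/ and /e/; rule 3 does not apply here → [n].
Rule 2 applies to /e/ (between /n/ and /n/: before a nasal consonant) → [ẽ].
/n/ (word-final): rule 3 targets it, but not before a labial or velar stop → unchanged [n].

[jibpoˈʒũmnẽn]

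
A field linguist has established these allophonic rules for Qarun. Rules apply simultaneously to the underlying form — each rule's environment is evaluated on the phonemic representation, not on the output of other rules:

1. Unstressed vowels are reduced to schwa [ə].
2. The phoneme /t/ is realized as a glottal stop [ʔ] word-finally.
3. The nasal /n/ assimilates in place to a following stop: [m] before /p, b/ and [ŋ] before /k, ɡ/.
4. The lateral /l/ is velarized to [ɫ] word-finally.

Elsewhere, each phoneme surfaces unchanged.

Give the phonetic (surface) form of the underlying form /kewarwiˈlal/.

[kəwərwəˈlaɫ]

/k/ — not in any rule's target class → [k].
/e/ (between /k/ and /w/): in an unstressed syllable, so rule 1 applies → [ə].
/w/ stays [w].
/a/ meets the environment for rule 1 (in an unstressed syllable) → [ə].
/r/ — not in any rule's target class → [r].
/w/ (between /r/ and /i/) is unaffected → [w].
/i/ — between /w/ and /l/, in an unstressed syllable — surfaces as [ə] (rule 1).
/l/ (between /i/ and /a/): rule 4 targets it, but not word-finally → unchanged [l].
/a/ — between /l/ and /l/; rule 1 does not apply here → [a].
Rule 4 applies to /l/ (word-final: word-finally) → [ɫ].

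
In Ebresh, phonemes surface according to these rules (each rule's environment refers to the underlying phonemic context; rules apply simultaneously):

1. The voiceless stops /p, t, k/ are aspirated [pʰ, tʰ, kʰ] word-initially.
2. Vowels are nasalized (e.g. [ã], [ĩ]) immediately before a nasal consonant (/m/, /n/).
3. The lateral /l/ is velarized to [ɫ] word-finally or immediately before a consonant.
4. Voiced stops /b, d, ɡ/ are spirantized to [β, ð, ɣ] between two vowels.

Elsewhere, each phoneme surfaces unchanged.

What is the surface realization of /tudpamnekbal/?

/t/ — word-initial, word-initially — surfaces as [tʰ] (rule 1).
/u/ (between /t/ and /d/) is in the target of rule 2 but the environment (before a nasal consonant) is not met → [u].
/d/ (between /u/ and /p/): rule 4 targets it, but not between two vowels → unchanged [d].
/p/ — between /d/ and /a/; rule 1 does not apply here → [p].
/a/ — between /p/ and /m/, before a nasal consonant — surfaces as [ã] (rule 2).
/e/ (between /n/ and /k/) fails the environment for rule 2, so it stays [e].
/k/ (between /e/ and /b/): rule 1 targets it, but not word-initially → unchanged [k].
/b/ (between /k/ and /a/): rule 4 targets it, but not between two vowels → unchanged [b].
/a/ (between /b/ and /l/) is in the target of rule 2 but the environment (before a nasal consonant) is not met → [a].
/l/ (word-final): word-finally or immediately before a consonant, so rule 3 applies → [ɫ].

[tʰudpãmnekbaɫ]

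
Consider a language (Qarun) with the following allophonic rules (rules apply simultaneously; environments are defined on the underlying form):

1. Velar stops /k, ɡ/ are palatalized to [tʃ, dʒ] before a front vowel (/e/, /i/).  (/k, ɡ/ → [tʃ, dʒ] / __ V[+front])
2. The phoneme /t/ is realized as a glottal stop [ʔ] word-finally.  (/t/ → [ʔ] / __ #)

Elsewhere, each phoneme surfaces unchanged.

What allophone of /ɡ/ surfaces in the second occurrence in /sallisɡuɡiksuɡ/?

[dʒ]

/ɡ/ meets the environment for rule 1 (before a front vowel) → [dʒ].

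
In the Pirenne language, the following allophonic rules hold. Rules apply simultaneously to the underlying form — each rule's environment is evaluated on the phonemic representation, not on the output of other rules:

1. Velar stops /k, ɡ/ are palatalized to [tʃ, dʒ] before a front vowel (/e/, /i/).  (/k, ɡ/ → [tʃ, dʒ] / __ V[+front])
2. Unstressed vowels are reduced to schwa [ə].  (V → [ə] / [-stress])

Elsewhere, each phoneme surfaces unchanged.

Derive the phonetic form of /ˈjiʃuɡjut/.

[ˈjiʃəɡjət]

/j/ stays [j].
/i/ (between /j/ and /ʃ/) fails the environment for rule 2, so it stays [i].
/ʃ/ (between /i/ and /u/) is unaffected → [ʃ].
/u/ — between /ʃ/ and /ɡ/, in an unstressed syllable — surfaces as [ə] (rule 2).
/ɡ/ (between /u/ and /j/): rule 1 targets it, but not before a front vowel → unchanged [ɡ].
/j/ (between /ɡ/ and /u/) is unaffected → [j].
/u/ (between /j/ and /t/) occurs in an unstressed syllable → [ə] by rule 2.
/t/ — not in any rule's target class → [t].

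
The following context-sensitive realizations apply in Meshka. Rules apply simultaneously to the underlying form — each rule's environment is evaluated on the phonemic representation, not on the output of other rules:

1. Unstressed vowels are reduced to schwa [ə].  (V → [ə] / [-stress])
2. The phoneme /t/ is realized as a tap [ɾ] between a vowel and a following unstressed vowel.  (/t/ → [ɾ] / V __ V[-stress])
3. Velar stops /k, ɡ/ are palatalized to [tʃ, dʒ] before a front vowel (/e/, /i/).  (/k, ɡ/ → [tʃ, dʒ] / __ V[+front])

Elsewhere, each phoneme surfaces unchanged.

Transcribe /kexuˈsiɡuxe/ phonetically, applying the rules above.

Rule 3 applies to /k/ (word-initial: before a front vowel) → [tʃ].
/e/ — between /k/ and /x/, in an unstressed syllable — surfaces as [ə] (rule 1).
/x/ (between /e/ and /u/): no rule targets it → [x].
/u/ meets the environment for rule 1 (in an unstressed syllable) → [ə].
/s/ (between /u/ and /i/) is unaffected → [s].
/i/ (between /s/ and /ɡ/) fails the environment for rule 1, so it stays [i].
/ɡ/ — between /i/ and /u/; rule 3 does not apply here → [ɡ].
/u/ meets the environment for rule 1 (in an unstressed syllable) → [ə].
/x/ (between /u/ and /e/): no rule targets it → [x].
/e/ meets the environment for rule 1 (in an unstressed syllable) → [ə].

[tʃəxəˈsiɡəxə]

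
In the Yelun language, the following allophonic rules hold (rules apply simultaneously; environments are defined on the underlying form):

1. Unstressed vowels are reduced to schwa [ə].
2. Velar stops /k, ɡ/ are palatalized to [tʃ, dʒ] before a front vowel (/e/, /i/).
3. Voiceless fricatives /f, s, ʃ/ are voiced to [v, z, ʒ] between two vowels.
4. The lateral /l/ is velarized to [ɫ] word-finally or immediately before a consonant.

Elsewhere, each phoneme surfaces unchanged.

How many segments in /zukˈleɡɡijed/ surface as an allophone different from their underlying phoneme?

4

Segments that undergo a rule: /u/ → [ə] (rule 1); /ɡ/ → [dʒ] (rule 2); /i/ → [ə] (rule 1); /e/ → [ə] (rule 1).
All other segments surface unchanged.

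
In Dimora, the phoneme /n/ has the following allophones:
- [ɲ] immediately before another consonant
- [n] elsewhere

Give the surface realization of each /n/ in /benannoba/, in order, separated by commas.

[n], [ɲ], [n]

Occurrence 1 (position 3): no conditioning environment matches → elsewhere allophone [n].
Occurrence 2 (position 5): immediately before another consonant → [ɲ].
Occurrence 3 (position 6): no conditioning environment matches → elsewhere allophone [n].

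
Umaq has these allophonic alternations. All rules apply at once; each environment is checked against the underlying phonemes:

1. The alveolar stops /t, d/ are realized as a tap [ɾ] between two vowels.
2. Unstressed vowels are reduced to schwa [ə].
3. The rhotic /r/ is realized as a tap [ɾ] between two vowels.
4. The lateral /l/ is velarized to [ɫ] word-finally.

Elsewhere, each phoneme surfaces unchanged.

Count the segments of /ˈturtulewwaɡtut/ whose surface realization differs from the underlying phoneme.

Segments that undergo a rule: /u/ → [ə] (rule 2); /e/ → [ə] (rule 2); /a/ → [ə] (rule 2); /u/ → [ə] (rule 2).
All other segments surface unchanged.

4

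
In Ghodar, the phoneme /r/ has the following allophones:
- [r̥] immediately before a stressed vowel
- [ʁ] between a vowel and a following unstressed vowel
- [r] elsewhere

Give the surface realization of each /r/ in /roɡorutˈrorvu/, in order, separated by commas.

Occurrence 1 (position 1): no conditioning environment matches → elsewhere allophone [r].
Occurrence 2 (position 5): between a vowel and a following unstressed vowel → [ʁ].
Occurrence 3 (position 8): immediately before a stressed vowel → [r̥].
Occurrence 4 (position 10): no conditioning environment matches → elsewhere allophone [r].

[r], [ʁ], [r̥], [r]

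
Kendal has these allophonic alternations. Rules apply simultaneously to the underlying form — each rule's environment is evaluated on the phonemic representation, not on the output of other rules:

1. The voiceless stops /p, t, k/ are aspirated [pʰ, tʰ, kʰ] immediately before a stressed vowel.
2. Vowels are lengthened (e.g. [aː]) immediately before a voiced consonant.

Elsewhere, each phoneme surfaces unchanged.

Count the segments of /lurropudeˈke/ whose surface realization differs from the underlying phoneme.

3

Segments that undergo a rule: /u/ → [uː] (rule 2); /u/ → [uː] (rule 2); /k/ → [kʰ] (rule 1).
All other segments surface unchanged.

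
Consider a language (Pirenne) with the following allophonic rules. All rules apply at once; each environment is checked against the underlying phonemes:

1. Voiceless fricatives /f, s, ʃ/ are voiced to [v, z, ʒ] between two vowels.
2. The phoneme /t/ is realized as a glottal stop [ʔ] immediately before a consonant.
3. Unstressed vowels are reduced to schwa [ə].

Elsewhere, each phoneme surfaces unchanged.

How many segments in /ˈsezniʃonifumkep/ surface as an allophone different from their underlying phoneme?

7

Segments that undergo a rule: /i/ → [ə] (rule 3); /ʃ/ → [ʒ] (rule 1); /o/ → [ə] (rule 3); /i/ → [ə] (rule 3); /f/ → [v] (rule 1); /u/ → [ə] (rule 3); /e/ → [ə] (rule 3).
All other segments surface unchanged.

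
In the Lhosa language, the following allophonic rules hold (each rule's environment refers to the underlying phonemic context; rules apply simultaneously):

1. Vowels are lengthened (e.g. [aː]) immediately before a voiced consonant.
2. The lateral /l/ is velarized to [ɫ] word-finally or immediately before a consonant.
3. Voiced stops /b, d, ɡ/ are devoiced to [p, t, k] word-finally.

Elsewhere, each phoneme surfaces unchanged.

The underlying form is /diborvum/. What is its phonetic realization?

/d/ (word-initial) fails the environment for rule 3, so it stays [d].
/i/ meets the environment for rule 1 (before a voiced consonant) → [iː].
/b/ (between /i/ and /o/) is in the target of rule 3 but the environment (word-finally) is not met → [b].
/o/ — between /b/ and /r/, before a voiced consonant — surfaces as [oː] (rule 1).
/r/ (between /o/ and /v/): no rule targets it → [r].
/v/ — not in any rule's target class → [v].
/u/ (between /v/ and /m/) occurs before a voiced consonant → [uː] by rule 1.
/m/ — not in any rule's target class → [m].

[diːboːrvuːm]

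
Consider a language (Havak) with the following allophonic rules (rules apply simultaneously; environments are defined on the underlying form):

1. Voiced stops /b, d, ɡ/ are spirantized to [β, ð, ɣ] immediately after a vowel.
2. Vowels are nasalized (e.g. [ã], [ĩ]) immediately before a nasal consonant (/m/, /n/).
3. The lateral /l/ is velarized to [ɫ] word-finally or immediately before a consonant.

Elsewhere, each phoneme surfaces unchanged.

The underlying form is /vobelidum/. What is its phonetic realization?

/v/ (word-initial): no rule targets it → [v].
/o/ (between /v/ and /b/): rule 2 targets it, but not before a nasal consonant → unchanged [o].
/b/ meets the environment for rule 1 (immediately after a vowel) → [β].
/e/ (between /b/ and /l/) is in the target of rule 2 but the environment (before a nasal consonant) is not met → [e].
/l/ (between /e/ and /i/) fails the environment for rule 3, so it stays [l].
/i/ (between /l/ and /d/) fails the environment for rule 2, so it stays [i].
/d/ — between /i/ and /u/, immediately after a vowel — surfaces as [ð] (rule 1).
/u/ (between /d/ and /m/) occurs before a nasal consonant → [ũ] by rule 2.
/m/ (word-final) is unaffected → [m].

[voβeliðũm]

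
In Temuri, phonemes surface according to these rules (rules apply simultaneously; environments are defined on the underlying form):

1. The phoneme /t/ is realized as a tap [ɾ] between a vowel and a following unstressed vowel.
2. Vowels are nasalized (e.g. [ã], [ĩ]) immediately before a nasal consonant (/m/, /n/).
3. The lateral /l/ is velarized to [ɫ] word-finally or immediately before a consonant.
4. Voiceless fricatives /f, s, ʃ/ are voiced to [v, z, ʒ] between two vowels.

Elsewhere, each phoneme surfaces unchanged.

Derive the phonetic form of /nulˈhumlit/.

[nuɫˈhũmlit]

/n/ stays [n].
/u/ (between /n/ and /l/) is in the target of rule 2 but the environment (before a nasal consonant) is not met → [u].
Rule 3 applies to /l/ (between /u/ and /h/: word-finally or immediately before a consonant) → [ɫ].
/h/ — not in any rule's target class → [h].
/u/ meets the environment for rule 2 (before a nasal consonant) → [ũ].
/m/ stays [m].
/l/ (between /m/ and /i/) is in the target of rule 3 but the environment (word-finally or immediately before a consonant) is not met → [l].
/i/ (between /l/ and /t/) is in the target of rule 2 but the environment (before a nasal consonant) is not met → [i].
/t/ (word-final) fails the environment for rule 1, so it stays [t].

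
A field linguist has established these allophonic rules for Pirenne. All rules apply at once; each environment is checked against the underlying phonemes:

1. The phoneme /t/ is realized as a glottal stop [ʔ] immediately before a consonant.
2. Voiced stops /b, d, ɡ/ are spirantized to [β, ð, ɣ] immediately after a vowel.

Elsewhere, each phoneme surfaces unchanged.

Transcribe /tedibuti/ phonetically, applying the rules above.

/t/ — word-initial; rule 1 does not apply here → [t].
/e/ stays [e].
/d/ (between /e/ and /i/) occurs immediately after a vowel → [ð] by rule 2.
/i/ (between /d/ and /b/) is unaffected → [i].
/b/ — between /i/ and /u/, immediately after a vowel — surfaces as [β] (rule 2).
/u/ stays [u].
/t/ (between /u/ and /i/) fails the environment for rule 1, so it stays [t].
/i/ (word-final): no rule targets it → [i].

[teðiβuti]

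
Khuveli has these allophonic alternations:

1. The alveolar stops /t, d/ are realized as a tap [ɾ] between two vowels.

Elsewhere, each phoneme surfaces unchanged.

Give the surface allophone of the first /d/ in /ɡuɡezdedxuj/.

[d]

/d/ — between /z/ and /e/; rule 1 does not apply here → [d].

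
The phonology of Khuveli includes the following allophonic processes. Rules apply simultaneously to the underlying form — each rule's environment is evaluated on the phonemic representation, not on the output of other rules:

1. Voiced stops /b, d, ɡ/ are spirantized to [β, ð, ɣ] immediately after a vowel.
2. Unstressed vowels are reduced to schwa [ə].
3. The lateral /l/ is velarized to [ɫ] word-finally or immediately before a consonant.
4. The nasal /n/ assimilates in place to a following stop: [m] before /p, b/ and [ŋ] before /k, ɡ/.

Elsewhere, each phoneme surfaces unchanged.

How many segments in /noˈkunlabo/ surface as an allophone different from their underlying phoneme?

4

Segments that undergo a rule: /o/ → [ə] (rule 2); /a/ → [ə] (rule 2); /b/ → [β] (rule 1); /o/ → [ə] (rule 2).
All other segments surface unchanged.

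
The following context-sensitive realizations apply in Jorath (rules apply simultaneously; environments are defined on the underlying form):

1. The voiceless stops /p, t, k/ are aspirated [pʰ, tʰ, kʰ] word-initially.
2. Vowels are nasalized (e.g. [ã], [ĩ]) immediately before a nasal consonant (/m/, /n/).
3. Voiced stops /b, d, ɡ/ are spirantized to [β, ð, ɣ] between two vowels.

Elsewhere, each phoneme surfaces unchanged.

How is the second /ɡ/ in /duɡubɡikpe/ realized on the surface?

[ɡ]

/ɡ/ (between /b/ and /i/) is in the target of rule 3 but the environment (between two vowels) is not met → [ɡ].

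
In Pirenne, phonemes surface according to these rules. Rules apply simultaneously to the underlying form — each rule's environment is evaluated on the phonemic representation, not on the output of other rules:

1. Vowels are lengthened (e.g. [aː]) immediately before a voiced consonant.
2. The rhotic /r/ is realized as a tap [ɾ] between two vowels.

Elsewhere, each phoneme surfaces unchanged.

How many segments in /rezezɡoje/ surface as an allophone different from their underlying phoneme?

Segments that undergo a rule: /e/ → [eː] (rule 1); /e/ → [eː] (rule 1); /o/ → [oː] (rule 1).
All other segments surface unchanged.

3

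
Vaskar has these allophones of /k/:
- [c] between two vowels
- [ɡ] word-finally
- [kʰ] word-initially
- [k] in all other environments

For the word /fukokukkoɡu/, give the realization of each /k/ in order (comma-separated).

Occurrence 1 (position 3): between two vowels → [c].
Occurrence 2 (position 5): between two vowels → [c].
Occurrence 3 (position 7): no conditioning environment matches → elsewhere allophone [k].
Occurrence 4 (position 8): no conditioning environment matches → elsewhere allophone [k].

[c], [c], [k], [k]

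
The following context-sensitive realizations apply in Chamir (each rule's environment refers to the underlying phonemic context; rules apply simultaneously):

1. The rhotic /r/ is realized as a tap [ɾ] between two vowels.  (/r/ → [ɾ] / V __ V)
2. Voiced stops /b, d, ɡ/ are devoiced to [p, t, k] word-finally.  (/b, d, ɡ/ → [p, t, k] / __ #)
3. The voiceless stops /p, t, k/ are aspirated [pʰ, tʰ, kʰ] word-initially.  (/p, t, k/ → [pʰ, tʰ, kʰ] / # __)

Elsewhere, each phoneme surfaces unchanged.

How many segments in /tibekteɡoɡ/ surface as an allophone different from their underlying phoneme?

2

Segments that undergo a rule: /t/ → [tʰ] (rule 3); /ɡ/ → [k] (rule 2).
All other segments surface unchanged.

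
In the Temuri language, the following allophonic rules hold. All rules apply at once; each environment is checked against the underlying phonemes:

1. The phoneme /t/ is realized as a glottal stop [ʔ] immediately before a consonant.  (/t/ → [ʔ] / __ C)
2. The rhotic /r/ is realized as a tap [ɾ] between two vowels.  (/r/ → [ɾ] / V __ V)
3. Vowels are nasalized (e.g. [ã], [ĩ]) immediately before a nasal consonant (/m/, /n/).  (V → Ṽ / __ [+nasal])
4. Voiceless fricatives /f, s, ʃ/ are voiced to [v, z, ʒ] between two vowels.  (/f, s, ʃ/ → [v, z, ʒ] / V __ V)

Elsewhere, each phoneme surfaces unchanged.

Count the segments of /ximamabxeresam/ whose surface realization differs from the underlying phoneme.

Segments that undergo a rule: /i/ → [ĩ] (rule 3); /a/ → [ã] (rule 3); /r/ → [ɾ] (rule 2); /s/ → [z] (rule 4); /a/ → [ã] (rule 3).
All other segments surface unchanged.

5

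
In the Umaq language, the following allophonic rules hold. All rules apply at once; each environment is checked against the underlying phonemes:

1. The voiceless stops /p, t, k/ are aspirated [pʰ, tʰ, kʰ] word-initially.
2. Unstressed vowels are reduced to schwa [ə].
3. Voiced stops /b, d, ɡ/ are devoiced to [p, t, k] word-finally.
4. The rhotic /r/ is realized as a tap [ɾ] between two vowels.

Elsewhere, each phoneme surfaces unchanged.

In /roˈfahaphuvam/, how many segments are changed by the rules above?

Segments that undergo a rule: /o/ → [ə] (rule 2); /a/ → [ə] (rule 2); /u/ → [ə] (rule 2); /a/ → [ə] (rule 2).
All other segments surface unchanged.

4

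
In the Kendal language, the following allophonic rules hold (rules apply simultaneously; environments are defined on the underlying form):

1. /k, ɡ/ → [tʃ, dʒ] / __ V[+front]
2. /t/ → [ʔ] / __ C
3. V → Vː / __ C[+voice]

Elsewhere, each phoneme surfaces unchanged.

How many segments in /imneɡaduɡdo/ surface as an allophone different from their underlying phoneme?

Segments that undergo a rule: /i/ → [iː] (rule 3); /e/ → [eː] (rule 3); /a/ → [aː] (rule 3); /u/ → [uː] (rule 3).
All other segments surface unchanged.

4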